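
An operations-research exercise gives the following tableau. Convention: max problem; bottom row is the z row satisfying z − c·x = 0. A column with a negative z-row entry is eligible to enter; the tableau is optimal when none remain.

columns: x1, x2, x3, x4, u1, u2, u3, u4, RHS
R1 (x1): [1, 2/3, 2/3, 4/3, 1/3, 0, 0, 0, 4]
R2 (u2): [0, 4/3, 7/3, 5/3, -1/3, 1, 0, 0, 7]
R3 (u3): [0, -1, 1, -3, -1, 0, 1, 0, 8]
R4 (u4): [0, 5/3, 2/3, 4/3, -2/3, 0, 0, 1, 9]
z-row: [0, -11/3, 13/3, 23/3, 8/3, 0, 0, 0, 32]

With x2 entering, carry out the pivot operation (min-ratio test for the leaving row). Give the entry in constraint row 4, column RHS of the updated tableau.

Ratio test on column x2 — row 1: 4/(2/3) = 6; row 2: 7/(4/3) = 21/4; row 3: entry -1 ≤ 0; row 4: 9/(5/3) = 27/5. Minimum is 21/4 at row 2 (u2 leaves); pivot element 4/3.
Divide row 2 by 4/3; eliminate column x2 from the other rows.
Row 4 update in column RHS: 9 − (5/3)·(21/4) = 1/4.

1/4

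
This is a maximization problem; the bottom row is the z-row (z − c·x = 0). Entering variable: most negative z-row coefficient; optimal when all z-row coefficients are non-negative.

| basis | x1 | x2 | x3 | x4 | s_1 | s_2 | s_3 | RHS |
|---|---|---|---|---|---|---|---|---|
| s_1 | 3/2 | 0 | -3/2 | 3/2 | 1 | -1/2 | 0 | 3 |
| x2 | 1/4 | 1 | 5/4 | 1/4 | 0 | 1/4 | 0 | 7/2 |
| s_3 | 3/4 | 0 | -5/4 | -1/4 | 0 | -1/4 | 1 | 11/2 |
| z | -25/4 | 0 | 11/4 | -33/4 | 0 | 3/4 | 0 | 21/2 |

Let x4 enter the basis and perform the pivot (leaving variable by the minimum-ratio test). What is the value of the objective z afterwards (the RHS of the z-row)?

Ratio test on column x4 — row 1: 3/(3/2) = 2; row 2: (7/2)/(1/4) = 14; row 3: entry -1/4 ≤ 0. Minimum is 2 at row 1 (s_1 leaves); pivot element 3/2.
Pivot on row 1; the z-row RHS becomes 21/2 − (-33/4)·2 = 27.

27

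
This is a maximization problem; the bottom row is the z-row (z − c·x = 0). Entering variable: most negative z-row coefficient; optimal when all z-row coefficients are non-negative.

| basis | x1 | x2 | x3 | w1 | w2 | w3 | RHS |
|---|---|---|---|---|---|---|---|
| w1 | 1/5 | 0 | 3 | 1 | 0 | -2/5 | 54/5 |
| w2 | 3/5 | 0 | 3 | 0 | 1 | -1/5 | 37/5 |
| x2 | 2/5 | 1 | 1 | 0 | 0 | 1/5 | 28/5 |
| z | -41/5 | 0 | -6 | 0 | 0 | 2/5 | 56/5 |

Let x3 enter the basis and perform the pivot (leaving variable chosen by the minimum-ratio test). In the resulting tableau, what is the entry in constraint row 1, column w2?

Ratio test on column x3 — row 1: (54/5)/3 = 18/5; row 2: (37/5)/3 = 37/15; row 3: (28/5)/1 = 28/5. Minimum is 37/15 at row 2 (w2 leaves); pivot element 3.
Divide row 2 by 3; eliminate column x3 from the other rows.
Row 1 update in column w2: 0 − 3·(1/3) = -1.

-1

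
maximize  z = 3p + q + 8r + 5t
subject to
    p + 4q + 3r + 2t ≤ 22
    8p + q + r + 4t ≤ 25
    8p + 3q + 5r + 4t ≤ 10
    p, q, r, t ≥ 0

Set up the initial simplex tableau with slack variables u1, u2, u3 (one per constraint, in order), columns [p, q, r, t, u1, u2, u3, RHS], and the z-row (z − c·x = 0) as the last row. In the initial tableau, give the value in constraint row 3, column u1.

0

Slack u1 belongs to constraint 1; its column is the unit vector e_1, so the entry in row 3 is 0.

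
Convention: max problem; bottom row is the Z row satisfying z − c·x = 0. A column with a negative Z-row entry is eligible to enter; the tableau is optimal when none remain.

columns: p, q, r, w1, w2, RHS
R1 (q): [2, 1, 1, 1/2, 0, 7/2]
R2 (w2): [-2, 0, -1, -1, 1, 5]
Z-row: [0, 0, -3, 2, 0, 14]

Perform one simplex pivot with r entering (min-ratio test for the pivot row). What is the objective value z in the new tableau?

49/2

Ratio test on column r — row 1: (7/2)/1 = 7/2; row 2: entry -1 ≤ 0. Minimum is 7/2 at row 1 (q leaves); pivot element 1.
Pivot on row 1; the Z-row RHS becomes 14 − (-3)·(7/2) = 49/2.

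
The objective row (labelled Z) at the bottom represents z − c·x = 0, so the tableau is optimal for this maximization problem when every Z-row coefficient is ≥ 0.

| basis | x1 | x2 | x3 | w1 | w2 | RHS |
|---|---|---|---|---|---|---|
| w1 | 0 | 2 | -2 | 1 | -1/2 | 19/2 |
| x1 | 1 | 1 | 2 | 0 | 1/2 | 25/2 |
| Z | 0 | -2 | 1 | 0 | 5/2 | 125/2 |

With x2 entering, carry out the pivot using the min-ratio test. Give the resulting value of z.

72

Ratio test on column x2 — row 1: (19/2)/2 = 19/4; row 2: (25/2)/1 = 25/2. Minimum is 19/4 at row 1 (w1 leaves); pivot element 2.
Pivot on row 1; the Z-row RHS becomes 125/2 − (-2)·(19/4) = 72.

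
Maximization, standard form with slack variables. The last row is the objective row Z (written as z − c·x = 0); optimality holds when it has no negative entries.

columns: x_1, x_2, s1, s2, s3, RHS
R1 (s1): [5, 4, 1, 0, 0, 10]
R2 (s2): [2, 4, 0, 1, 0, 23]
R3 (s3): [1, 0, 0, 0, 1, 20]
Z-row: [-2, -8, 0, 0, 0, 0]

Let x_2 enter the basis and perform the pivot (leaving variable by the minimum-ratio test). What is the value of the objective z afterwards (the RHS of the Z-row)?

Ratio test on column x_2 — row 1: 10/4 = 5/2; row 2: 23/4 = 23/4; row 3: entry 0 ≤ 0. Minimum is 5/2 at row 1 (s1 leaves); pivot element 4.
Pivot on row 1; the Z-row RHS becomes 0 − (-8)·(5/2) = 20.

20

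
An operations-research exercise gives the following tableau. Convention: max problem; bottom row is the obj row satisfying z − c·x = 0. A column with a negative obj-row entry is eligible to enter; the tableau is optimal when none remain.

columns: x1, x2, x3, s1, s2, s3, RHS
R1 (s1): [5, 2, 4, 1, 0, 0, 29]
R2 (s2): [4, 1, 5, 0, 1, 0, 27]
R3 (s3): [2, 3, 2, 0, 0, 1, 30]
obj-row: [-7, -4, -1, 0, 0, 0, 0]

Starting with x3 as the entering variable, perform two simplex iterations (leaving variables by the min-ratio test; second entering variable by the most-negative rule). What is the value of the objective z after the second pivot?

278/9

Ratio test on column x3 — row 1: 29/4 = 29/4; row 2: 27/5 = 27/5; row 3: 30/2 = 15. Minimum is 27/5 at row 2 (s2 leaves); pivot element 5.
Pivot on row 2; the obj-row RHS becomes 0 − (-1)·(27/5) = 27/5.
Next entering variable (most negative obj-row entry -31/5): x1.
Ratio test on column x1 — row 1: (37/5)/(9/5) = 37/9; row 2: (27/5)/(4/5) = 27/4; row 3: (96/5)/(2/5) = 48. Minimum is 37/9 at row 1 (s1 leaves); pivot element 9/5.
After the second pivot the obj-row RHS is 27/5 − (-31/5)·(37/9) = 278/9.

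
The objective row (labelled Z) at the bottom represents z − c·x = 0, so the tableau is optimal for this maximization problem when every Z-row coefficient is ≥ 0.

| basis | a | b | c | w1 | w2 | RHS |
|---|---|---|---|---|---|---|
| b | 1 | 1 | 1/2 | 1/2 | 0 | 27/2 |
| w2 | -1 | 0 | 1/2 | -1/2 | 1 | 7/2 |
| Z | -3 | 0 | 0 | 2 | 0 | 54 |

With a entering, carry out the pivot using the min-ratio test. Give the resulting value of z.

Ratio test on column a — row 1: (27/2)/1 = 27/2; row 2: entry -1 ≤ 0. Minimum is 27/2 at row 1 (b leaves); pivot element 1.
Pivot on row 1; the Z-row RHS becomes 54 − (-3)·(27/2) = 189/2.

189/2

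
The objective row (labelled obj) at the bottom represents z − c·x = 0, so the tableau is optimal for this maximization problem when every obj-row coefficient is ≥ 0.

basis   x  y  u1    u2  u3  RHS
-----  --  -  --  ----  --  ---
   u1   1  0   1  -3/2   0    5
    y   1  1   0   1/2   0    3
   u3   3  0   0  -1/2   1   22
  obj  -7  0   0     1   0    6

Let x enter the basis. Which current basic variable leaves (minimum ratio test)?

y

Column x entries and ratios — u1: 5/1 = 5; y: 3/1 = 3; u3: 22/3 = 22/3.
Smallest ratio is 3 in the row of y, so y leaves.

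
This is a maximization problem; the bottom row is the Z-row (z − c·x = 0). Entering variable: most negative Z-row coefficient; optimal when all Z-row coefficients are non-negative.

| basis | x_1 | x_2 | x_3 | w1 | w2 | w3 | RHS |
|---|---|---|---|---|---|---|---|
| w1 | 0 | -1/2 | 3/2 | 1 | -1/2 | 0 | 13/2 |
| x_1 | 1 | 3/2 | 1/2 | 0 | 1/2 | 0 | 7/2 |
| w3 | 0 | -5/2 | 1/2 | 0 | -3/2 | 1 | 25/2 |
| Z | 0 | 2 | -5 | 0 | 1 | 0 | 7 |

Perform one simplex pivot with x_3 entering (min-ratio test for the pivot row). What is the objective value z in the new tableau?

Ratio test on column x_3 — row 1: (13/2)/(3/2) = 13/3; row 2: (7/2)/(1/2) = 7; row 3: (25/2)/(1/2) = 25. Minimum is 13/3 at row 1 (w1 leaves); pivot element 3/2.
Pivot on row 1; the Z-row RHS becomes 7 − (-5)·(13/3) = 86/3.

86/3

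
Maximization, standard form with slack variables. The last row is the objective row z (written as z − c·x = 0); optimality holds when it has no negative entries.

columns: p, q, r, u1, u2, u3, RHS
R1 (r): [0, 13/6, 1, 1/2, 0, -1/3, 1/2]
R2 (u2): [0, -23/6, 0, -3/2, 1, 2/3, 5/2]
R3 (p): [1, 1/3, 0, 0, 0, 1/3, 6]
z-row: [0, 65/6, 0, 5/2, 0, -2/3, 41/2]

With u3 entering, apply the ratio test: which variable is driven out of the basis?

Column u3 entries and ratios — r: -1/3 ≤ 0, skip; u2: (5/2)/(2/3) = 15/4; p: 6/(1/3) = 18.
Smallest ratio is 15/4 in the row of u2, so u2 leaves.

u2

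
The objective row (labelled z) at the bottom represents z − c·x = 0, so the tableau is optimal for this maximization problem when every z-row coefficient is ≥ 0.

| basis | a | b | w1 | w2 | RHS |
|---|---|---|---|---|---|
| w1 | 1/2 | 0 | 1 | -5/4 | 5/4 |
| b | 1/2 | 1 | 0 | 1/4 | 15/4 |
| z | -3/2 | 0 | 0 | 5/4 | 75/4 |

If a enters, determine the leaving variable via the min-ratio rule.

Column a entries and ratios — w1: (5/4)/(1/2) = 5/2; b: (15/4)/(1/2) = 15/2.
Smallest ratio is 5/2 in the row of w1, so w1 leaves.

w1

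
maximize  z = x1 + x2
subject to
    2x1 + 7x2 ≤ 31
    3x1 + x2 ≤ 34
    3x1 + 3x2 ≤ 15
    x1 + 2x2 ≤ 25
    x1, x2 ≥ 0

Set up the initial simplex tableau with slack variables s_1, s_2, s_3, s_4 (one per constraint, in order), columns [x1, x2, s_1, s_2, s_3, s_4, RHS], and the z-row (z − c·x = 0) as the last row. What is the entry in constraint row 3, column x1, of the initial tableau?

Constraint 3 has coefficient 3 on x1.

3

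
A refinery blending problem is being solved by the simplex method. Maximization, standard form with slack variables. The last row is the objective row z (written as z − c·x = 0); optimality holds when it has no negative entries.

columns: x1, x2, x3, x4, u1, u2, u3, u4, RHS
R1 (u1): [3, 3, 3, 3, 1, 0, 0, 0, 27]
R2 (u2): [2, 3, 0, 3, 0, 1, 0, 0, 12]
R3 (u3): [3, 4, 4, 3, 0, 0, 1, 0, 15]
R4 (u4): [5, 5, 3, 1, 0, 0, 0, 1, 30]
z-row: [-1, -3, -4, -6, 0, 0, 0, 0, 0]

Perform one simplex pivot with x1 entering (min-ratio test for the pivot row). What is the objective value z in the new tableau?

5

Ratio test on column x1 — row 1: 27/3 = 9; row 2: 12/2 = 6; row 3: 15/3 = 5; row 4: 30/5 = 6. Minimum is 5 at row 3 (u3 leaves); pivot element 3.
Pivot on row 3; the z-row RHS becomes 0 − (-1)·5 = 5.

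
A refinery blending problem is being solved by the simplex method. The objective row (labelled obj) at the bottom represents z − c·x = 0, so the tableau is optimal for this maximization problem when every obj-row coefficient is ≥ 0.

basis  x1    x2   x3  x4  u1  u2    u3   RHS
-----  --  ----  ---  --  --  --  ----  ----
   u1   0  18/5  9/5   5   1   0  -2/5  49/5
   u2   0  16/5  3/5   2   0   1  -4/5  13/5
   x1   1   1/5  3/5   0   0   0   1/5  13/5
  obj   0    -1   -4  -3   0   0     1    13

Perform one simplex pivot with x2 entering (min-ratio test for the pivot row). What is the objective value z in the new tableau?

Ratio test on column x2 — row 1: (49/5)/(18/5) = 49/18; row 2: (13/5)/(16/5) = 13/16; row 3: (13/5)/(1/5) = 13. Minimum is 13/16 at row 2 (u2 leaves); pivot element 16/5.
Pivot on row 2; the obj-row RHS becomes 13 − (-1)·(13/16) = 221/16.

221/16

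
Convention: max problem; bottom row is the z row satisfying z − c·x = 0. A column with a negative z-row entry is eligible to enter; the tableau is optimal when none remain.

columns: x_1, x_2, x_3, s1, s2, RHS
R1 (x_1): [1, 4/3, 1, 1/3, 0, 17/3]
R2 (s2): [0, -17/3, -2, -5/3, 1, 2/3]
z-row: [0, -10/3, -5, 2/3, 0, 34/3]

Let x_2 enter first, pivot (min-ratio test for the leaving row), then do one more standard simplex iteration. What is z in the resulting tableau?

Ratio test on column x_2 — row 1: (17/3)/(4/3) = 17/4; row 2: entry -17/3 ≤ 0. Minimum is 17/4 at row 1 (x_1 leaves); pivot element 4/3.
Pivot on row 1; the z-row RHS becomes 34/3 − (-10/3)·(17/4) = 51/2.
Next entering variable (most negative z-row entry -5/2): x_3.
Ratio test on column x_3 — row 1: (17/4)/(3/4) = 17/3; row 2: (99/4)/(9/4) = 11. Minimum is 17/3 at row 1 (x_2 leaves); pivot element 3/4.
After the second pivot the z-row RHS is 51/2 − (-5/2)·(17/3) = 119/3.

119/3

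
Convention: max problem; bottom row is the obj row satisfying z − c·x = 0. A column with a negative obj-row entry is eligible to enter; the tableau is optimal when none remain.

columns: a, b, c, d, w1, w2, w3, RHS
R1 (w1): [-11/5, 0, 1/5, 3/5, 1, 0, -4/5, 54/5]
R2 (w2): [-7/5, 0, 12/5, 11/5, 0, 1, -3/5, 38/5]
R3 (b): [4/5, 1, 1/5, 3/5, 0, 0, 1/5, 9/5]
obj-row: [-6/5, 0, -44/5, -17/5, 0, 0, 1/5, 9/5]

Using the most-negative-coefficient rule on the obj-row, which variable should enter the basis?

c

Negative obj-row entries: a: -6/5, c: -44/5, d: -17/5.
The most negative is -44/5 in column c, so c enters.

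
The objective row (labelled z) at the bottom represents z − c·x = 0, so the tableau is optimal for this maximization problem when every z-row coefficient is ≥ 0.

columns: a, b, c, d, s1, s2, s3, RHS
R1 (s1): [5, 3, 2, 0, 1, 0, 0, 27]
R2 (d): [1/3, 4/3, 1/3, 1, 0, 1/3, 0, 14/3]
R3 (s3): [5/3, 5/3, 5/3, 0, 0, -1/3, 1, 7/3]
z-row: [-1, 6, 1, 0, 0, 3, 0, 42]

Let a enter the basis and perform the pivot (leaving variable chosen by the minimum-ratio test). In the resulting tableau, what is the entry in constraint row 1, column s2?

1

Ratio test on column a — row 1: 27/5 = 27/5; row 2: (14/3)/(1/3) = 14; row 3: (7/3)/(5/3) = 7/5. Minimum is 7/5 at row 3 (s3 leaves); pivot element 5/3.
Divide row 3 by 5/3; eliminate column a from the other rows.
Row 1 update in column s2: 0 − 5·(-1/5) = 1.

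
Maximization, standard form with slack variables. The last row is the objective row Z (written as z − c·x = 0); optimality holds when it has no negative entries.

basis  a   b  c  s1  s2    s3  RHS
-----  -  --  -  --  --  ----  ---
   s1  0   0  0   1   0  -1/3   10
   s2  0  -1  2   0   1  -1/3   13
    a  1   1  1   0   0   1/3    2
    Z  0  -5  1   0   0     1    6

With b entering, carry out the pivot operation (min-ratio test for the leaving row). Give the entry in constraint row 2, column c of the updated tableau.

3

Ratio test on column b — row 1: entry 0 ≤ 0; row 2: entry -1 ≤ 0; row 3: 2/1 = 2. Minimum is 2 at row 3 (a leaves); pivot element 1.
Divide row 3 by 1; eliminate column b from the other rows.
Row 2 update in column c: 2 − (-1)·1 = 3.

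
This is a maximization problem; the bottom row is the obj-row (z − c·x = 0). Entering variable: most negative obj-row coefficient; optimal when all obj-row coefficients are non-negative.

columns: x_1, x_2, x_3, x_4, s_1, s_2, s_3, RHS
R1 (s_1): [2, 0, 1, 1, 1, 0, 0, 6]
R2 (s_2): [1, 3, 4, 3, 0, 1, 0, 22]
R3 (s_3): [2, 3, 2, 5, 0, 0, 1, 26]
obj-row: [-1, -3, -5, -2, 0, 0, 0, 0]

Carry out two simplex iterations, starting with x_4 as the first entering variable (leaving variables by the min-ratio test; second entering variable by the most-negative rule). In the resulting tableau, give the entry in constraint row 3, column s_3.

Ratio test on column x_4 — row 1: 6/1 = 6; row 2: 22/3 = 22/3; row 3: 26/5 = 26/5. Minimum is 26/5 at row 3 (s_3 leaves); pivot element 5.
Divide row 3 by 5; eliminate column x_4 from the other rows.
Second iteration: most negative obj-row entry is -21/5 in column x_3, so x_3 enters.
Ratio test on column x_3 — row 1: (4/5)/(3/5) = 4/3; row 2: (32/5)/(14/5) = 16/7; row 3: (26/5)/(2/5) = 13. Minimum is 4/3 at row 1 (s_1 leaves); pivot element 3/5.
Divide row 1 by 3/5; eliminate column x_3 from the other rows.
After both pivots, the entry at constraint row 3, column s_3 is 1/3.

1/3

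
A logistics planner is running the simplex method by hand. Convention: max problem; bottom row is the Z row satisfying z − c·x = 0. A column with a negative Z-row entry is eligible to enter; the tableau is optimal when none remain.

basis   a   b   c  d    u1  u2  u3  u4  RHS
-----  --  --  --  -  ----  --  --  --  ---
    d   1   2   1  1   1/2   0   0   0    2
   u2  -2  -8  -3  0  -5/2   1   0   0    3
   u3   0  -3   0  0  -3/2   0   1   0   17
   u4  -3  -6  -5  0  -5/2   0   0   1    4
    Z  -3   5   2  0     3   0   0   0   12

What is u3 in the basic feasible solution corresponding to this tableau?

u3 is basic (row 3); its value is the RHS of that row, 17.

17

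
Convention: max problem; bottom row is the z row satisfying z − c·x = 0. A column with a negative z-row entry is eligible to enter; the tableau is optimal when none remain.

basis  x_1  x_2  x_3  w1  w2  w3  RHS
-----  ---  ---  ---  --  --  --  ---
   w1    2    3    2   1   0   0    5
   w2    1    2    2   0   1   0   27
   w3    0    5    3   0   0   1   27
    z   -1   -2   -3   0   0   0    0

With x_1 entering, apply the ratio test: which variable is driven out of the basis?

Column x_1 entries and ratios — w1: 5/2 = 5/2; w2: 27/1 = 27; w3: 0 ≤ 0, skip.
Smallest ratio is 5/2 in the row of w1, so w1 leaves.

w1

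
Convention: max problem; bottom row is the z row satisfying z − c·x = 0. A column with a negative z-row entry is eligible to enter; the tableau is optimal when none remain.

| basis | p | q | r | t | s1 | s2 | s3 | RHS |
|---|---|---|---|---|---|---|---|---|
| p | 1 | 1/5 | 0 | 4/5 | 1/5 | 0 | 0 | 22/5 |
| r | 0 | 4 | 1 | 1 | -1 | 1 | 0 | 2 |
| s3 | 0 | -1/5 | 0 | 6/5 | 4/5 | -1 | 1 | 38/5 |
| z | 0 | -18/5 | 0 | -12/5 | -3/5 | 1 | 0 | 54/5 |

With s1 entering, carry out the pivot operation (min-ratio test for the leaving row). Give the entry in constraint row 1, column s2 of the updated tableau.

1/4

Ratio test on column s1 — row 1: (22/5)/(1/5) = 22; row 2: entry -1 ≤ 0; row 3: (38/5)/(4/5) = 19/2. Minimum is 19/2 at row 3 (s3 leaves); pivot element 4/5.
Divide row 3 by 4/5; eliminate column s1 from the other rows.
Row 1 update in column s2: 0 − (1/5)·(-5/4) = 1/4.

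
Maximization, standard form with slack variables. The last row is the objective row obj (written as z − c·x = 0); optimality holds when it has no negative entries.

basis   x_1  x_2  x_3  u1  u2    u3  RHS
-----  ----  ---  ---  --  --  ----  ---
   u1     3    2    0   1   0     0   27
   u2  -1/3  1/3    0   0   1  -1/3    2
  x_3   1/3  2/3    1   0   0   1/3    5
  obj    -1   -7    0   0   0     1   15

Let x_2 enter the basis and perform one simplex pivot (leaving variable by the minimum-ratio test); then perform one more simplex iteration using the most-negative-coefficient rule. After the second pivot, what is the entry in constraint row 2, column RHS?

7

Ratio test on column x_2 — row 1: 27/2 = 27/2; row 2: 2/(1/3) = 6; row 3: 5/(2/3) = 15/2. Minimum is 6 at row 2 (u2 leaves); pivot element 1/3.
Divide row 2 by 1/3; eliminate column x_2 from the other rows.
Second iteration: most negative obj-row entry is -8 in column x_1, so x_1 enters.
Ratio test on column x_1 — row 1: 15/5 = 3; row 2: entry -1 ≤ 0; row 3: 1/1 = 1. Minimum is 1 at row 3 (x_3 leaves); pivot element 1.
Divide row 3 by 1; eliminate column x_1 from the other rows.
After both pivots, the entry at constraint row 2, column RHS is 7.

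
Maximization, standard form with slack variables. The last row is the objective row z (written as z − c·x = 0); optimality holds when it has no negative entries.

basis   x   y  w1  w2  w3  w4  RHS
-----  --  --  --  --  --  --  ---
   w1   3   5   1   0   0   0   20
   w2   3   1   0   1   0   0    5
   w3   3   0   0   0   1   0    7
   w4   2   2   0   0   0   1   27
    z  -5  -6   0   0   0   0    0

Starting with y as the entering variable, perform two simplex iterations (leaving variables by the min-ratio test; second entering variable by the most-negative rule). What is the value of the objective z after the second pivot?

295/12

Ratio test on column y — row 1: 20/5 = 4; row 2: 5/1 = 5; row 3: entry 0 ≤ 0; row 4: 27/2 = 27/2. Minimum is 4 at row 1 (w1 leaves); pivot element 5.
Pivot on row 1; the z-row RHS becomes 0 − (-6)·4 = 24.
Next entering variable (most negative z-row entry -7/5): x.
Ratio test on column x — row 1: 4/(3/5) = 20/3; row 2: 1/(12/5) = 5/12; row 3: 7/3 = 7/3; row 4: 19/(4/5) = 95/4. Minimum is 5/12 at row 2 (w2 leaves); pivot element 12/5.
After the second pivot the z-row RHS is 24 − (-7/5)·(5/12) = 295/12.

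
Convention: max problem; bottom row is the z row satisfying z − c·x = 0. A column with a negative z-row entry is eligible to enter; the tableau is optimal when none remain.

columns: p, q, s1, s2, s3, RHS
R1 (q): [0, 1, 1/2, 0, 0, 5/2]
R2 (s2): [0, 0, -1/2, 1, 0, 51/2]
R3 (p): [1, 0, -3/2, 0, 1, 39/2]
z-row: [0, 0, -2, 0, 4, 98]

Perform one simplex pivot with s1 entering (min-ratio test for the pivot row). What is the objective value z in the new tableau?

Ratio test on column s1 — row 1: (5/2)/(1/2) = 5; row 2: entry -1/2 ≤ 0; row 3: entry -3/2 ≤ 0. Minimum is 5 at row 1 (q leaves); pivot element 1/2.
Pivot on row 1; the z-row RHS becomes 98 − (-2)·5 = 108.

108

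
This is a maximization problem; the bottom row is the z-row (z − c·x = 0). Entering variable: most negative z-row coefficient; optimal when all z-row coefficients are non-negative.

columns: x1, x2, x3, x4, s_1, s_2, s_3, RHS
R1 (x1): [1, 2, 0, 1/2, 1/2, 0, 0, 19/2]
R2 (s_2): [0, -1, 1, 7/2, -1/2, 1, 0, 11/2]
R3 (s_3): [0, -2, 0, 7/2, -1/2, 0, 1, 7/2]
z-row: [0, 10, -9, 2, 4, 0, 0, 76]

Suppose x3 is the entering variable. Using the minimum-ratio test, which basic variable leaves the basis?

Column x3 entries and ratios — x1: 0 ≤ 0, skip; s_2: (11/2)/1 = 11/2; s_3: 0 ≤ 0, skip.
Smallest ratio is 11/2 in the row of s_2, so s_2 leaves.

s_2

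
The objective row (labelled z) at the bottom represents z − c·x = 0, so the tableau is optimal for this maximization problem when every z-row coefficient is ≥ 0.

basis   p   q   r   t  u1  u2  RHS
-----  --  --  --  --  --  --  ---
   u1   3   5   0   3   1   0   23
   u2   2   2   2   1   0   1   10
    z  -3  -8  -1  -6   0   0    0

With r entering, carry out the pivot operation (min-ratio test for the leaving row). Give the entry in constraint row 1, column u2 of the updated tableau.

0

Ratio test on column r — row 1: entry 0 ≤ 0; row 2: 10/2 = 5. Minimum is 5 at row 2 (u2 leaves); pivot element 2.
Divide row 2 by 2; eliminate column r from the other rows.
Row 1 update in column u2: 0 − 0·(1/2) = 0.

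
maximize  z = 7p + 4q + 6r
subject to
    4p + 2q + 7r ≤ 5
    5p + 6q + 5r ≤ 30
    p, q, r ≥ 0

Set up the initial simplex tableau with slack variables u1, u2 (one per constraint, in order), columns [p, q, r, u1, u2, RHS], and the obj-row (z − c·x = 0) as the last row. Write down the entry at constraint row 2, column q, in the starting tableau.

6

Constraint 2 has coefficient 6 on q.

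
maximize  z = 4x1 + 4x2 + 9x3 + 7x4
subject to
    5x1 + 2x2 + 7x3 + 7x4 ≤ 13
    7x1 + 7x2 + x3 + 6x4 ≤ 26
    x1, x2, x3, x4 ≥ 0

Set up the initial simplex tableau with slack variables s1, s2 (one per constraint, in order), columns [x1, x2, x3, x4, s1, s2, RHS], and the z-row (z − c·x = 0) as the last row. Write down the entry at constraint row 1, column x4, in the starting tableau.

Constraint 1 has coefficient 7 on x4.

7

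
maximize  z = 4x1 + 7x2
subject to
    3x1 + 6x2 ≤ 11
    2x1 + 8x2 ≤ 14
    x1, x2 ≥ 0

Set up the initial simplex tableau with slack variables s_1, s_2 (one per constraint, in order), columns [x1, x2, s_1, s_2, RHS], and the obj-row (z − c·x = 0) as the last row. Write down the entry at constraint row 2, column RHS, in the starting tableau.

14

The RHS of constraint 2 is b_2 = 14.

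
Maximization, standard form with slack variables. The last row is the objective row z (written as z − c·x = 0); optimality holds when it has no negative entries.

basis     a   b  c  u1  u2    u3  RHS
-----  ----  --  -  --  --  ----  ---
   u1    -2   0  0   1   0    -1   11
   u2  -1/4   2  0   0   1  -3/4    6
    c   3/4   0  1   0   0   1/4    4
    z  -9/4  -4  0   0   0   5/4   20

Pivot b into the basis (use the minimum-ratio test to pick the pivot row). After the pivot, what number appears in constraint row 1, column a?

Ratio test on column b — row 1: entry 0 ≤ 0; row 2: 6/2 = 3; row 3: entry 0 ≤ 0. Minimum is 3 at row 2 (u2 leaves); pivot element 2.
Divide row 2 by 2; eliminate column b from the other rows.
Row 1 update in column a: -2 − 0·(-1/8) = -2.

-2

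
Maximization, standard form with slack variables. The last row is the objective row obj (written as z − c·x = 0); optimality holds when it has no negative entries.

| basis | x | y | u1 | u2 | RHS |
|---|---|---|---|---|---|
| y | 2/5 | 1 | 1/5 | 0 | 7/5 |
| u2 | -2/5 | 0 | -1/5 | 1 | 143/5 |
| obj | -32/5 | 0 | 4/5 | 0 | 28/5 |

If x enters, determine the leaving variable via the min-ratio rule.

Column x entries and ratios — y: (7/5)/(2/5) = 7/2; u2: -2/5 ≤ 0, skip.
Smallest ratio is 7/2 in the row of y, so y leaves.

y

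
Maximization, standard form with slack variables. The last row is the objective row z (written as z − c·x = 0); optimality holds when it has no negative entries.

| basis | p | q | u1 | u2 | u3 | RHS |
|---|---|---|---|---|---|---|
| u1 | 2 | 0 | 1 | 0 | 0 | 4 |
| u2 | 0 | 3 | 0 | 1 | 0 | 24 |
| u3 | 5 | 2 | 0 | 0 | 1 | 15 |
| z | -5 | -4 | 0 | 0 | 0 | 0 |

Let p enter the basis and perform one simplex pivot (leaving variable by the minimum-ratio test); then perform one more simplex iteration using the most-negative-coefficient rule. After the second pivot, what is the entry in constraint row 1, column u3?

0

Ratio test on column p — row 1: 4/2 = 2; row 2: entry 0 ≤ 0; row 3: 15/5 = 3. Minimum is 2 at row 1 (u1 leaves); pivot element 2.
Divide row 1 by 2; eliminate column p from the other rows.
Second iteration: most negative z-row entry is -4 in column q, so q enters.
Ratio test on column q — row 1: entry 0 ≤ 0; row 2: 24/3 = 8; row 3: 5/2 = 5/2. Minimum is 5/2 at row 3 (u3 leaves); pivot element 2.
Divide row 3 by 2; eliminate column q from the other rows.
After both pivots, the entry at constraint row 1, column u3 is 0.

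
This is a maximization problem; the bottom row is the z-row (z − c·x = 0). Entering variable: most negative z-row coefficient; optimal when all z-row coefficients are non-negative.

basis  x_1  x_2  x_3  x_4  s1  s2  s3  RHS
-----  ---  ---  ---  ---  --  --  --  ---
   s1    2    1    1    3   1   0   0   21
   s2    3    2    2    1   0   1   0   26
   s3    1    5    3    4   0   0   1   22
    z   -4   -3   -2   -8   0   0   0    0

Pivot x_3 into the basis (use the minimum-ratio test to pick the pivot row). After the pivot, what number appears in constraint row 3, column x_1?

1/3

Ratio test on column x_3 — row 1: 21/1 = 21; row 2: 26/2 = 13; row 3: 22/3 = 22/3. Minimum is 22/3 at row 3 (s3 leaves); pivot element 3.
Divide row 3 by 3; eliminate column x_3 from the other rows.
In the new row 3, the x_1 entry is the old entry divided by the pivot: 1/3 = 1/3.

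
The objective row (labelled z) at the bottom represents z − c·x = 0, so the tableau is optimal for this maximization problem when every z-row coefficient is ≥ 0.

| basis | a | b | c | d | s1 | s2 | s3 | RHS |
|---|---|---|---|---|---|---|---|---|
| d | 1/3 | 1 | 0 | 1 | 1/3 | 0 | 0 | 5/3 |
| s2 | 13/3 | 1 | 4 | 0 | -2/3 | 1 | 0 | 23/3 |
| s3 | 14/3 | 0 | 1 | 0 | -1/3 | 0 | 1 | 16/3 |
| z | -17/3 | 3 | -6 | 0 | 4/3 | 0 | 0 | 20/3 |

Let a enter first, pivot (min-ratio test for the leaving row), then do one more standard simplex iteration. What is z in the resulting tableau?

747/43

Ratio test on column a — row 1: (5/3)/(1/3) = 5; row 2: (23/3)/(13/3) = 23/13; row 3: (16/3)/(14/3) = 8/7. Minimum is 8/7 at row 3 (s3 leaves); pivot element 14/3.
Pivot on row 3; the z-row RHS becomes 20/3 − (-17/3)·(8/7) = 92/7.
Next entering variable (most negative z-row entry -67/14): c.
Ratio test on column c — row 1: entry -1/14 ≤ 0; row 2: (19/7)/(43/14) = 38/43; row 3: (8/7)/(3/14) = 16/3. Minimum is 38/43 at row 2 (s2 leaves); pivot element 43/14.
After the second pivot the z-row RHS is 92/7 − (-67/14)·(38/43) = 747/43.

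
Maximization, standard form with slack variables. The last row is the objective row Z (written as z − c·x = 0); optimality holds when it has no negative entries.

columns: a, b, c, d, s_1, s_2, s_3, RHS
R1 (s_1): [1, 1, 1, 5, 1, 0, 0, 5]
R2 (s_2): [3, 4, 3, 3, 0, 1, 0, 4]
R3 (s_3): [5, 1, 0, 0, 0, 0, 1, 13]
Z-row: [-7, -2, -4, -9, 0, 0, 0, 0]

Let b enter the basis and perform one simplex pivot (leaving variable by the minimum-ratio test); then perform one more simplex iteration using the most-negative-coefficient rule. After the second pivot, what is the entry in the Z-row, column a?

-86/17

Ratio test on column b — row 1: 5/1 = 5; row 2: 4/4 = 1; row 3: 13/1 = 13. Minimum is 1 at row 2 (s_2 leaves); pivot element 4.
Divide row 2 by 4; eliminate column b from the other rows.
Second iteration: most negative Z-row entry is -15/2 in column d, so d enters.
Ratio test on column d — row 1: 4/(17/4) = 16/17; row 2: 1/(3/4) = 4/3; row 3: entry -3/4 ≤ 0. Minimum is 16/17 at row 1 (s_1 leaves); pivot element 17/4.
Divide row 1 by 17/4; eliminate column d from the other rows.
After both pivots, the entry at the Z-row, column a is -86/17.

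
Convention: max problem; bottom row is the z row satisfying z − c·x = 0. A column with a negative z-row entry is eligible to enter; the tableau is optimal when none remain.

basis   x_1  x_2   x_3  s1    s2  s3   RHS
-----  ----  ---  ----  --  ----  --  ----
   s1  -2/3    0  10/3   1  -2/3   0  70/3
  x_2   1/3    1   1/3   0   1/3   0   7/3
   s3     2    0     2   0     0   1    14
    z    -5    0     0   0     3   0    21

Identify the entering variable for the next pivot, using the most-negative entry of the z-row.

Negative z-row entries: x_1: -5.
The most negative is -5 in column x_1, so x_1 enters.

x_1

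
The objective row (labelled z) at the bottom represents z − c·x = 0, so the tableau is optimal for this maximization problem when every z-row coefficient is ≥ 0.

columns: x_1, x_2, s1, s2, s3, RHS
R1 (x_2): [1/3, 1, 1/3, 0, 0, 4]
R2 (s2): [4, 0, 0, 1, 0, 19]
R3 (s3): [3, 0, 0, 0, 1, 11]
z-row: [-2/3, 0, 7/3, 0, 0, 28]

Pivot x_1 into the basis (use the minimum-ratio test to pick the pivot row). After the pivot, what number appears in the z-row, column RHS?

274/9

Ratio test on column x_1 — row 1: 4/(1/3) = 12; row 2: 19/4 = 19/4; row 3: 11/3 = 11/3. Minimum is 11/3 at row 3 (s3 leaves); pivot element 3.
Divide row 3 by 3; eliminate column x_1 from the other rows.
z-row update in column RHS: 28 − (-2/3)·(11/3) = 274/9.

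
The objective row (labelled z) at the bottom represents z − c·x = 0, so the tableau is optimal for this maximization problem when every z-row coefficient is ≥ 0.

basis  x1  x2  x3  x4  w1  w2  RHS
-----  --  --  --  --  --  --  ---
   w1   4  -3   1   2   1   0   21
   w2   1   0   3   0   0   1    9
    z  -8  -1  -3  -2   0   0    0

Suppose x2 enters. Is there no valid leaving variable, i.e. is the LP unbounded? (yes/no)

yes

Every constraint-row entry in column x2 is ≤ 0, so increasing x2 is unbounded.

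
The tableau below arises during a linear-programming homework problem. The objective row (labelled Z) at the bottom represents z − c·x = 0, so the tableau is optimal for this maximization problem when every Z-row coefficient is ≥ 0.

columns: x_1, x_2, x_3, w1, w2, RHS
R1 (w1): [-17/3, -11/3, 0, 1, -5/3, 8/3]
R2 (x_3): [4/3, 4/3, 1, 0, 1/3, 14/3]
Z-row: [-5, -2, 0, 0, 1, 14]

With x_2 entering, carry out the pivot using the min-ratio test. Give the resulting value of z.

21

Ratio test on column x_2 — row 1: entry -11/3 ≤ 0; row 2: (14/3)/(4/3) = 7/2. Minimum is 7/2 at row 2 (x_3 leaves); pivot element 4/3.
Pivot on row 2; the Z-row RHS becomes 14 − (-2)·(7/2) = 21.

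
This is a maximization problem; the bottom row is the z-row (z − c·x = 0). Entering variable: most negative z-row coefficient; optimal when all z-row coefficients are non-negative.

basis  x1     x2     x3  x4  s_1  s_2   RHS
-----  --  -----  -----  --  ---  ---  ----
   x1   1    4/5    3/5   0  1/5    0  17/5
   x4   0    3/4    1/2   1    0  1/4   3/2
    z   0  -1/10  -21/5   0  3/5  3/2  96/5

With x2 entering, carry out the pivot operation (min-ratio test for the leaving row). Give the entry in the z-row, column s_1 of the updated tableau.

Ratio test on column x2 — row 1: (17/5)/(4/5) = 17/4; row 2: (3/2)/(3/4) = 2. Minimum is 2 at row 2 (x4 leaves); pivot element 3/4.
Divide row 2 by 3/4; eliminate column x2 from the other rows.
z-row update in column s_1: 3/5 − (-1/10)·0 = 3/5.

3/5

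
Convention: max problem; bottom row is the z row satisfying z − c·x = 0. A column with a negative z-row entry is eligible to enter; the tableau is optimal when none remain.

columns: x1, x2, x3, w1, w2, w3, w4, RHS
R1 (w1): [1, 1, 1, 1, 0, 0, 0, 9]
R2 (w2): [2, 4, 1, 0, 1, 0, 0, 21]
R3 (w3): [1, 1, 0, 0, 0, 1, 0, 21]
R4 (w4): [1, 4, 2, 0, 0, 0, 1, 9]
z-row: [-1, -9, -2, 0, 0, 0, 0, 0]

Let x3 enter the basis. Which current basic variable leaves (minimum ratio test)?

Column x3 entries and ratios — w1: 9/1 = 9; w2: 21/1 = 21; w3: 0 ≤ 0, skip; w4: 9/2 = 9/2.
Smallest ratio is 9/2 in the row of w4, so w4 leaves.

w4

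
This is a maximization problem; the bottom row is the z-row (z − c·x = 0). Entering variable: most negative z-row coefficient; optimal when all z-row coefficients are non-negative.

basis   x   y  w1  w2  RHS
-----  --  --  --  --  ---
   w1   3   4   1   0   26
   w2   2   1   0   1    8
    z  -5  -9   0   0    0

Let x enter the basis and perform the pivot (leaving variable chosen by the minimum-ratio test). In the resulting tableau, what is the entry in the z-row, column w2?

Ratio test on column x — row 1: 26/3 = 26/3; row 2: 8/2 = 4. Minimum is 4 at row 2 (w2 leaves); pivot element 2.
Divide row 2 by 2; eliminate column x from the other rows.
z-row update in column w2: 0 − (-5)·(1/2) = 5/2.

5/2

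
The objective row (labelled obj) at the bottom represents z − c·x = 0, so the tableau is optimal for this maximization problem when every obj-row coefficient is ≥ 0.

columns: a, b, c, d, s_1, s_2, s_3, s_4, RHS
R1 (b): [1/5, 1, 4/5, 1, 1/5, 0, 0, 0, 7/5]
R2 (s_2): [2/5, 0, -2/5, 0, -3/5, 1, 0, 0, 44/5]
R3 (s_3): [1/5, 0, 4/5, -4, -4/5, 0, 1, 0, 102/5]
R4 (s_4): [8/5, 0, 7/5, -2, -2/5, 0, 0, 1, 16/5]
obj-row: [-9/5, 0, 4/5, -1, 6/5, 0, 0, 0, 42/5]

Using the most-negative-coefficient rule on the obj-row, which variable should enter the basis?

a

Negative obj-row entries: a: -9/5, d: -1.
The most negative is -9/5 in column a, so a enters.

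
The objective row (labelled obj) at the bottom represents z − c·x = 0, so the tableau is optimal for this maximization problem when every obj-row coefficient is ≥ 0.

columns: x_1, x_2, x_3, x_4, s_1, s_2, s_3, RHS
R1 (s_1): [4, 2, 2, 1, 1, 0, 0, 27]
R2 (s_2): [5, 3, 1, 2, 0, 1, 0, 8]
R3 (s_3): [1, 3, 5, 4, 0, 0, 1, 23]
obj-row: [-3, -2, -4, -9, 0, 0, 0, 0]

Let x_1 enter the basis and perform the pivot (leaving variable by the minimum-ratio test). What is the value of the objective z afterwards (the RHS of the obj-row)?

24/5

Ratio test on column x_1 — row 1: 27/4 = 27/4; row 2: 8/5 = 8/5; row 3: 23/1 = 23. Minimum is 8/5 at row 2 (s_2 leaves); pivot element 5.
Pivot on row 2; the obj-row RHS becomes 0 − (-3)·(8/5) = 24/5.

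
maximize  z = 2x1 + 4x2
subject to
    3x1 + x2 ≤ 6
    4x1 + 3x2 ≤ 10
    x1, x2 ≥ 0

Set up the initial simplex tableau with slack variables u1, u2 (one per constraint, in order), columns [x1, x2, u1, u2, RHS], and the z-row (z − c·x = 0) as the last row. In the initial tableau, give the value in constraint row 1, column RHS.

The RHS of constraint 1 is b_1 = 6.

6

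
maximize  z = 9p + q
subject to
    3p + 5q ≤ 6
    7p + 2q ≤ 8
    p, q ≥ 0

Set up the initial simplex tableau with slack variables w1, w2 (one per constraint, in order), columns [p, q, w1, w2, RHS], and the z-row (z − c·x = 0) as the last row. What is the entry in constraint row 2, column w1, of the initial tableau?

Slack w1 belongs to constraint 1; its column is the unit vector e_1, so the entry in row 2 is 0.

0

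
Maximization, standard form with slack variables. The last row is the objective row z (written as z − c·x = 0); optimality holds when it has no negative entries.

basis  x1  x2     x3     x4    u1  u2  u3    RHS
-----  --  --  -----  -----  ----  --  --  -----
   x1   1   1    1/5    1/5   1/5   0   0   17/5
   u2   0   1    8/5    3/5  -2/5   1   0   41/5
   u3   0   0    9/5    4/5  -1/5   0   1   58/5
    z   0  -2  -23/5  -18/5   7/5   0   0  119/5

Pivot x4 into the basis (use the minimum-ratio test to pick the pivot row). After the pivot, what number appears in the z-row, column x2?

Ratio test on column x4 — row 1: (17/5)/(1/5) = 17; row 2: (41/5)/(3/5) = 41/3; row 3: (58/5)/(4/5) = 29/2. Minimum is 41/3 at row 2 (u2 leaves); pivot element 3/5.
Divide row 2 by 3/5; eliminate column x4 from the other rows.
z-row update in column x2: -2 − (-18/5)·(5/3) = 4.

4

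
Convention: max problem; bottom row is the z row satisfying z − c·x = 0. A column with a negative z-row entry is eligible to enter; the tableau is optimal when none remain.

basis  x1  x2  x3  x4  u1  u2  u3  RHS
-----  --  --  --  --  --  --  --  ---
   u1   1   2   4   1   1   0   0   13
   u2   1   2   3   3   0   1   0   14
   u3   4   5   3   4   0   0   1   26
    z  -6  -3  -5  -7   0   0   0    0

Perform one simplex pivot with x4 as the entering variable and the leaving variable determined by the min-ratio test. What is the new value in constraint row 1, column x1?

Ratio test on column x4 — row 1: 13/1 = 13; row 2: 14/3 = 14/3; row 3: 26/4 = 13/2. Minimum is 14/3 at row 2 (u2 leaves); pivot element 3.
Divide row 2 by 3; eliminate column x4 from the other rows.
Row 1 update in column x1: 1 − 1·(1/3) = 2/3.

2/3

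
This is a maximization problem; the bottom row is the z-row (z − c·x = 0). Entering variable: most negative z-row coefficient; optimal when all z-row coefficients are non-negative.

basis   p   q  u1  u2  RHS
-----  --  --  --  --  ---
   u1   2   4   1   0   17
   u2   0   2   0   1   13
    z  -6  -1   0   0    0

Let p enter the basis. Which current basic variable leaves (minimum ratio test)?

u1

Column p entries and ratios — u1: 17/2 = 17/2; u2: 0 ≤ 0, skip.
Smallest ratio is 17/2 in the row of u1, so u1 leaves.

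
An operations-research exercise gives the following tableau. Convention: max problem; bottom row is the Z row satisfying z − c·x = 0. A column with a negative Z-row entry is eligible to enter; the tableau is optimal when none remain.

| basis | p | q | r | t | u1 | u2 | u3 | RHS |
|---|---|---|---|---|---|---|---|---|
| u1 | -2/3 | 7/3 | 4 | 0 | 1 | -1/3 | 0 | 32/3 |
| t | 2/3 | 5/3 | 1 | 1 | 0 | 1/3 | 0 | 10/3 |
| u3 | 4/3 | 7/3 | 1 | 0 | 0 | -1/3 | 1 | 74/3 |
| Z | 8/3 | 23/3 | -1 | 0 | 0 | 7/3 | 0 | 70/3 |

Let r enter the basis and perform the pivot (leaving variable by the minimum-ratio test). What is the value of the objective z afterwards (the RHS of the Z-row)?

Ratio test on column r — row 1: (32/3)/4 = 8/3; row 2: (10/3)/1 = 10/3; row 3: (74/3)/1 = 74/3. Minimum is 8/3 at row 1 (u1 leaves); pivot element 4.
Pivot on row 1; the Z-row RHS becomes 70/3 − (-1)·(8/3) = 26.

26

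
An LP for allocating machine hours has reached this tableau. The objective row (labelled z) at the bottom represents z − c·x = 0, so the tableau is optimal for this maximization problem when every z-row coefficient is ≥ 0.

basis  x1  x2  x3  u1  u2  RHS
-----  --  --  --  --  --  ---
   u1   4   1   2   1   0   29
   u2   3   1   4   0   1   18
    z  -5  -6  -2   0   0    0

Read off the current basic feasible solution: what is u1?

29

u1 is basic (row 1); its value is the RHS of that row, 29.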